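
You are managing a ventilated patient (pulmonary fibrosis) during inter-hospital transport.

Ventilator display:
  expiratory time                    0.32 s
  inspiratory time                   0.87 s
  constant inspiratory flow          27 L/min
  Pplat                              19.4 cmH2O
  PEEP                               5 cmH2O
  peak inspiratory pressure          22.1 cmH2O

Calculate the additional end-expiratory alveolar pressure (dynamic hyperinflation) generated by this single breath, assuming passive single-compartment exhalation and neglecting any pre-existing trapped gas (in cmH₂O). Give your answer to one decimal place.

2.0

Flow: 27 L/min ÷ 60 = 0.45 L/s.
Vt = flow × Ti = 0.45 L/s × 0.87 s × 1000 mL/L = 391.5 mL.
R = (PIP − Pplat)/V̇ = (22.1 − 19.4) / 0.45 = 2.7/0.45 = 6.0 cmH2O·s/L.
C = Vt/(Pplat − PEEP) = 391.5 / (19.4 − 5) = 391.5/14.4 = 27.188 mL/cmH2O.
τ = R × C = 6.0 × 0.02719 L/cmH2O = 0.1631 s.
Fraction remaining = e^(−Te/τ) = e^(−0.32/0.1631) = 0.1406; trapped volume = 391.5 × 0.1406 = 55.045 mL.
Additional alveolar pressure from trapping ≈ V_trapped / C = 55.045 / 27.188 = 2.025 cmH2O.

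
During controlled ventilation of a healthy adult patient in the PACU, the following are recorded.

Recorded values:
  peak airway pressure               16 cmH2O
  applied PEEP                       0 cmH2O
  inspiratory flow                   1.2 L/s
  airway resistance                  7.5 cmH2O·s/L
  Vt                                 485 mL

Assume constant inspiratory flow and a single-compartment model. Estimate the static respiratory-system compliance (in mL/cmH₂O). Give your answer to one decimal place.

69.3

Equation of motion (constant flow): PIP = Vt/C + R·V̇ + PEEP.
Vt/C = PIP − R·V̇ − PEEP = 16 − 7.5×1.2 − 0 = 16 − 9.0 − 0 = 7.0 cmH2O.
C = Vt / 7.0 = 485 / 7.0 = 69.286 mL/cmH2O.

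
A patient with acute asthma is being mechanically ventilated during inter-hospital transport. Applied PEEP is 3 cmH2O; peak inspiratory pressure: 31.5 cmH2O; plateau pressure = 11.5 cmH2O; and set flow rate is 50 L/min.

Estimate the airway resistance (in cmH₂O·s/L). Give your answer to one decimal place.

Flow: 50 L/min ÷ 60 = 0.8333 L/s.
Raw = (PIP − Pplat) / flow = (31.5 − 11.5) / 0.8333 = 20.0 / 0.8333 = 24.001 cmH2O·s/L.

24.0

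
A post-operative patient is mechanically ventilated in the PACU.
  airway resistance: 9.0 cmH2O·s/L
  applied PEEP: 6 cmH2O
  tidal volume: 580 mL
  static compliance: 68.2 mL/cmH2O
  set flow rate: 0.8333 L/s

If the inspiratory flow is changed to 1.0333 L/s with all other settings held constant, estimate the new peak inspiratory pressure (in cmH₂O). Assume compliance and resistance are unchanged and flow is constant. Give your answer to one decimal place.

PIP = Vt/C + R·V̇ + PEEP (constant-flow equation of motion).
Only the resistive term changes: ΔPIP = R × ΔV̇ = 9.0 × (1.0333 − 0.8333) = 9.0 × 0.2 = 1.8 cmH2O.
Original PIP = 580/68.2 + 9.0×0.8333 + 6 = 22.004 cmH2O; new PIP = 22.004 + (1.8) = 23.804 cmH2O.

23.8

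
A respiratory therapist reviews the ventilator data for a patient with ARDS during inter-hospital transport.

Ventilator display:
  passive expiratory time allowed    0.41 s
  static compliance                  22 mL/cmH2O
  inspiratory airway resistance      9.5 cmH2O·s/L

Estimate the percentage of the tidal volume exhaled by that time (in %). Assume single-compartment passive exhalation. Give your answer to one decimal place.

τ = R × C = 9.5 × 22 mL/cmH2O = 9.5 × 0.022 L/cmH2O = 0.209 s.
Passive exhalation: V(t)/V₀ = e^(−t/τ) = e^(−0.41/0.209) = 0.1406.
Fraction exhaled = 1 − 0.1406 = 0.8594 → 85.94%.

85.9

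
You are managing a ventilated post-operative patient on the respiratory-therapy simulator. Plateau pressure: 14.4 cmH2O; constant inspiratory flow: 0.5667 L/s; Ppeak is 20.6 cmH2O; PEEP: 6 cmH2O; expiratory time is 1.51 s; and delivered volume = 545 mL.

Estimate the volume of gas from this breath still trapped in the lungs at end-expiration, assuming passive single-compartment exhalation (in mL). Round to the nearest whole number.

R = (PIP − Pplat)/V̇ = (20.6 − 14.4) / 0.5667 = 6.2/0.5667 = 10.941 cmH2O·s/L.
C = Vt/(Pplat − PEEP) = 545.0 / (14.4 − 6) = 545.0/8.4 = 64.881 mL/cmH2O.
τ = R × C = 10.941 × 0.06488 L/cmH2O = 0.7099 s.
Fraction remaining = e^(−Te/τ) = e^(−1.51/0.7099) = 0.1192.
Trapped volume = 545.0 × 0.1192 = 64.964 mL.

65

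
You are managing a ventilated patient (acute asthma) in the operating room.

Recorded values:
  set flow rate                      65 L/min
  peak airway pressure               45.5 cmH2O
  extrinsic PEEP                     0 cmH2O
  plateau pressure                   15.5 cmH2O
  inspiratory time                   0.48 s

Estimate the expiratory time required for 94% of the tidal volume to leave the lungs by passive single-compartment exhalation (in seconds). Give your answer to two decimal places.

2.61

Flow: 65 L/min ÷ 60 = 1.0833 L/s.
Vt = flow × Ti = 1.0833 L/s × 0.48 s × 1000 mL/L = 519.98 mL.
R = (PIP − Pplat)/V̇ = (45.5 − 15.5) / 1.0833 = 30.0/1.0833 = 27.693 cmH2O·s/L.
C = Vt/(Pplat − PEEP) = 519.98 / (15.5 − 0) = 519.98/15.5 = 33.547 mL/cmH2O.
τ = R × C = 27.693 × 0.03355 L/cmH2O = 0.9291 s.
t = −τ·ln(1 − 0.94) = −0.9291·ln(0.06) = 2.614 s.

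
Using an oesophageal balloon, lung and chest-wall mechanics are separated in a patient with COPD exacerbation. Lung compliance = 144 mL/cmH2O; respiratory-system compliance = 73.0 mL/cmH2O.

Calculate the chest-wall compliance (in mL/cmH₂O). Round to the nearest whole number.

1/Ccw = 1/Crs − 1/CL.
1/Ccw = 1/73.0 − 1/144 = 0.006754.
Ccw = 148.06 mL/cmH2O.

148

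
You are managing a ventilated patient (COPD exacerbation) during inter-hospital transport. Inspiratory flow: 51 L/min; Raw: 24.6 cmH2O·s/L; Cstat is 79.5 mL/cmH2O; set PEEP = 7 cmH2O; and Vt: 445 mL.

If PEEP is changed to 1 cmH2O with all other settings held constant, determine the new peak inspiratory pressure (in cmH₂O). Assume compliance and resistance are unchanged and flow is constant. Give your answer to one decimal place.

Flow: 51 L/min ÷ 60 = 0.85 L/s.
PIP = Vt/C + R·V̇ + PEEP (constant-flow equation of motion).
Only the baseline term changes: ΔPIP = ΔPEEP = 1 − 7 = -6.0 cmH2O.
Original PIP = 445/79.5 + 24.6×0.85 + 7 = 33.507 cmH2O; new PIP = 33.507 + (-6.0) = 27.507 cmH2O.

27.5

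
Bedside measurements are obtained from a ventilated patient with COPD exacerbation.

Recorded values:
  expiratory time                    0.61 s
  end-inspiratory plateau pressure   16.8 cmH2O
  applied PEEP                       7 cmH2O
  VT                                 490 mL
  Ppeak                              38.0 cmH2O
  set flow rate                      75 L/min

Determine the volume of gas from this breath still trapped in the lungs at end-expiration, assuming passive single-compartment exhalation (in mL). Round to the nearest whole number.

Flow: 75 L/min ÷ 60 = 1.25 L/s.
R = (PIP − Pplat)/V̇ = (38.0 − 16.8) / 1.25 = 21.2/1.25 = 16.96 cmH2O·s/L.
C = Vt/(Pplat − PEEP) = 490.0 / (16.8 − 7) = 490.0/9.8 = 50.0 mL/cmH2O.
τ = R × C = 16.96 × 0.05 L/cmH2O = 0.848 s.
Fraction remaining = e^(−Te/τ) = e^(−0.61/0.848) = 0.4871.
Trapped volume = 490.0 × 0.4871 = 238.68 mL.

239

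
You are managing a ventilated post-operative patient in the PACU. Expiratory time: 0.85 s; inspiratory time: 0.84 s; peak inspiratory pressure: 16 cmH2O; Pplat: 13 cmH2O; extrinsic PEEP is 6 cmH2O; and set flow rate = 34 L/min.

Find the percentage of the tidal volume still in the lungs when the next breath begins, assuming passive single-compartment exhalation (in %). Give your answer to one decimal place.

Flow: 34 L/min ÷ 60 = 0.5667 L/s.
Vt = flow × Ti = 0.5667 L/s × 0.84 s × 1000 mL/L = 476.03 mL.
R = (PIP − Pplat)/V̇ = (16 − 13) / 0.5667 = 3.0/0.5667 = 5.294 cmH2O·s/L.
C = Vt/(Pplat − PEEP) = 476.03 / (13 − 6) = 476.03/7.0 = 68.004 mL/cmH2O.
τ = R × C = 5.294 × 0.068 L/cmH2O = 0.36 s.
Fraction remaining at end-expiration = e^(−Te/τ) = e^(−0.85/0.36) = 0.09432 → 9.432%.

9.4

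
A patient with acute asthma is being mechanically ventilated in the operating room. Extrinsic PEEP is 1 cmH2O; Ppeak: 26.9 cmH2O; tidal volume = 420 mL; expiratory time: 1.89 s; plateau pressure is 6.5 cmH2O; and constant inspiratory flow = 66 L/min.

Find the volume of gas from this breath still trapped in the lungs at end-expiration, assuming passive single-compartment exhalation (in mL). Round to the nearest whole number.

Flow: 66 L/min ÷ 60 = 1.1 L/s.
R = (PIP − Pplat)/V̇ = (26.9 − 6.5) / 1.1 = 20.4/1.1 = 18.545 cmH2O·s/L.
C = Vt/(Pplat − PEEP) = 420.0 / (6.5 − 1) = 420.0/5.5 = 76.364 mL/cmH2O.
τ = R × C = 18.545 × 0.07636 L/cmH2O = 1.416 s.
Fraction remaining = e^(−Te/τ) = e^(−1.89/1.416) = 0.2632.
Trapped volume = 420.0 × 0.2632 = 110.54 mL.

111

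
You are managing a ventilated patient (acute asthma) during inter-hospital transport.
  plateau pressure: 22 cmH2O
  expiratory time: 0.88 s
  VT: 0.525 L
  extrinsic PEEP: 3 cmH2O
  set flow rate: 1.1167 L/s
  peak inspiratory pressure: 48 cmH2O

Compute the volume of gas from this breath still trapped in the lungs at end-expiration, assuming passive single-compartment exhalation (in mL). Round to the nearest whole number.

R = (PIP − Pplat)/V̇ = (48 − 22) / 1.1167 = 26.0/1.1167 = 23.283 cmH2O·s/L.
C = Vt/(Pplat − PEEP) = 525.0 / (22 − 3) = 525.0/19.0 = 27.632 mL/cmH2O.
τ = R × C = 23.283 × 0.02763 L/cmH2O = 0.6433 s.
Fraction remaining = e^(−Te/τ) = e^(−0.88/0.6433) = 0.2546.
Trapped volume = 525.0 × 0.2546 = 133.67 mL.

134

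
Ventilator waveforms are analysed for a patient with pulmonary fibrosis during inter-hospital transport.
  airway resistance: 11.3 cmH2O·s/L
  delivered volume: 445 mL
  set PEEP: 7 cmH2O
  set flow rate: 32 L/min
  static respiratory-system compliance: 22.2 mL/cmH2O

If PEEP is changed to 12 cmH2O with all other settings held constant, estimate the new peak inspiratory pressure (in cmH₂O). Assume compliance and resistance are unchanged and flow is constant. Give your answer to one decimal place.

Flow: 32 L/min ÷ 60 = 0.5333 L/s.
PIP = Vt/C + R·V̇ + PEEP (constant-flow equation of motion).
Only the baseline term changes: ΔPIP = ΔPEEP = 12 − 7 = 5.0 cmH2O.
Original PIP = 445/22.2 + 11.3×0.5333 + 7 = 33.071 cmH2O; new PIP = 33.071 + (5.0) = 38.071 cmH2O.

38.1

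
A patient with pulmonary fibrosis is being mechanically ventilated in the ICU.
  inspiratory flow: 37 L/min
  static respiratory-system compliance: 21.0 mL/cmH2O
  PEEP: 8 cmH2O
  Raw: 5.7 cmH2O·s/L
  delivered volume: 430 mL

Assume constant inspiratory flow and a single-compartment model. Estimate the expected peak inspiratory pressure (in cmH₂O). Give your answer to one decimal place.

32.0

Flow: 37 L/min ÷ 60 = 0.6167 L/s.
Equation of motion (constant flow): PIP = Vt/C + R·V̇ + PEEP.
PIP = 430/21.0 + 5.7×0.6167 + 8 = 20.476 + 3.515 + 8 = 31.991 cmH2O.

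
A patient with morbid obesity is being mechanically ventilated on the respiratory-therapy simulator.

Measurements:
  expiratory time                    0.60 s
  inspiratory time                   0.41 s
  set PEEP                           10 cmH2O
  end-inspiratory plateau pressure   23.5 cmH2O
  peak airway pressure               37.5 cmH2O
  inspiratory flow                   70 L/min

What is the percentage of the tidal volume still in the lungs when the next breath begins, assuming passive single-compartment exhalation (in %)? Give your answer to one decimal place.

Flow: 70 L/min ÷ 60 = 1.1667 L/s.
Vt = flow × Ti = 1.1667 L/s × 0.41 s × 1000 mL/L = 478.35 mL.
R = (PIP − Pplat)/V̇ = (37.5 − 23.5) / 1.1667 = 14.0/1.1667 = 12.0 cmH2O·s/L.
C = Vt/(Pplat − PEEP) = 478.35 / (23.5 − 10) = 478.35/13.5 = 35.433 mL/cmH2O.
τ = R × C = 12.0 × 0.03543 L/cmH2O = 0.4252 s.
Fraction remaining at end-expiration = e^(−Te/τ) = e^(−0.60/0.4252) = 0.2439 → 24.39%.

24.4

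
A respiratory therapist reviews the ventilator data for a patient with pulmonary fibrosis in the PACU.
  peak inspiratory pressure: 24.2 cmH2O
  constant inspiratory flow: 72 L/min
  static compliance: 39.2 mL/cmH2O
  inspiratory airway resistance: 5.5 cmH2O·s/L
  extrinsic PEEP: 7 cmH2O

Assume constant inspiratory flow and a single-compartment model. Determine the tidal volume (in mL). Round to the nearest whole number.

Flow: 72 L/min ÷ 60 = 1.2 L/s.
Equation of motion (constant flow): PIP = Vt/C + R·V̇ + PEEP.
Vt/C = PIP − R·V̇ − PEEP = 24.2 − 6.6 − 7 = 10.6 cmH2O.
Vt = C × 10.6 = 39.2 × 10.6 = 415.52 mL.

416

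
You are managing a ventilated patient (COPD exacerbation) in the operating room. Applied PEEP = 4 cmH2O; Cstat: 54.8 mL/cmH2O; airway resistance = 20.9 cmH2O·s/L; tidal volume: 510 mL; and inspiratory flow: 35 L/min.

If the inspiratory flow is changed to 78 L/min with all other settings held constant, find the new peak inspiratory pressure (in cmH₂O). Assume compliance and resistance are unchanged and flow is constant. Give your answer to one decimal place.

40.5

Flow: 35 L/min ÷ 60 = 0.5833 L/s.
New flow: 78 L/min ÷ 60 = 1.3 L/s.
PIP = Vt/C + R·V̇ + PEEP (constant-flow equation of motion).
Only the resistive term changes: ΔPIP = R × ΔV̇ = 20.9 × (1.3 − 0.5833) = 20.9 × 0.7167 = 14.979 cmH2O.
Original PIP = 510/54.8 + 20.9×0.5833 + 4 = 25.498 cmH2O; new PIP = 25.498 + (14.979) = 40.477 cmH2O.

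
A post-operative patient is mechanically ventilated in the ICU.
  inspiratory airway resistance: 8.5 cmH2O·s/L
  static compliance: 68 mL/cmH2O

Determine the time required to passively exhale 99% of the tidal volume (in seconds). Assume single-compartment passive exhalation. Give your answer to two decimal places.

2.66

τ = R × C = 8.5 × 68 mL/cmH2O = 8.5 × 0.068 L/cmH2O = 0.578 s.
Exhaled fraction f = 1 − e^(−t/τ) → t = −τ·ln(1 − f) = −0.578·ln(0.01) = 2.662 s.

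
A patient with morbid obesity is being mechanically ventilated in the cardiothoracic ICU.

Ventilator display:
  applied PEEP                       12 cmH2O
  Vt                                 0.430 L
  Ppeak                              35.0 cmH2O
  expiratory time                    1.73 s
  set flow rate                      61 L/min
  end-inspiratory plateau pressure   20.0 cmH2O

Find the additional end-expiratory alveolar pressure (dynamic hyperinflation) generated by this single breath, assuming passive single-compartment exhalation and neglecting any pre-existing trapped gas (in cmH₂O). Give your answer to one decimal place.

Flow: 61 L/min ÷ 60 = 1.0167 L/s.
R = (PIP − Pplat)/V̇ = (35.0 − 20.0) / 1.0167 = 15.0/1.0167 = 14.754 cmH2O·s/L.
C = Vt/(Pplat − PEEP) = 430.0 / (20.0 − 12) = 430.0/8.0 = 53.75 mL/cmH2O.
τ = R × C = 14.754 × 0.05375 L/cmH2O = 0.793 s.
Fraction remaining = e^(−Te/τ) = e^(−1.73/0.793) = 0.1129; trapped volume = 430.0 × 0.1129 = 48.547 mL.
Additional alveolar pressure from trapping ≈ V_trapped / C = 48.547 / 53.75 = 0.9032 cmH2O.

0.9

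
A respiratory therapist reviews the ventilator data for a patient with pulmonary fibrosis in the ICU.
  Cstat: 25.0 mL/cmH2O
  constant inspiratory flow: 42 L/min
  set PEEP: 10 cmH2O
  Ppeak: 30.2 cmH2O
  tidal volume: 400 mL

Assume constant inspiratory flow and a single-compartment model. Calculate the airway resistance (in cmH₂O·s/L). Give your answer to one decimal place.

Flow: 42 L/min ÷ 60 = 0.7 L/s.
Equation of motion (constant flow): PIP = Vt/C + R·V̇ + PEEP.
R·V̇ = PIP − Vt/C − PEEP = 30.2 − 400/25.0 − 10 = 30.2 − 16.0 − 10 = 4.2 cmH2O.
R = 4.2 / 0.7 = 6.0 cmH2O·s/L.

6.0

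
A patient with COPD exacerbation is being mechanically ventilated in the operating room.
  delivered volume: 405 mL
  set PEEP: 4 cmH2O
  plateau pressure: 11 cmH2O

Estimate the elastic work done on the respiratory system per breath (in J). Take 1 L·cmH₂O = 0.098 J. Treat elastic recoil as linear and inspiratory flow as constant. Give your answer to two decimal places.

0.14

Elastic work ≈ ½ × (Pplat − PEEP) × Vt = 0.5 × (11 − 4) × 0.405 L = 0.5 × 7.0 × 0.405 = 1.418 L·cmH2O.
× 0.098 J/(L·cmH2O) → 0.139 J.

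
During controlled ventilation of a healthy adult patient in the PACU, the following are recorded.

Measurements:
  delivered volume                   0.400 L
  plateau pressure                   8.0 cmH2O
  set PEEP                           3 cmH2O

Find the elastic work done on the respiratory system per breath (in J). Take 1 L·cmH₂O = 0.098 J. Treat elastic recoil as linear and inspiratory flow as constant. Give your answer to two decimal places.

0.10

Elastic work ≈ ½ × (Pplat − PEEP) × Vt = 0.5 × (8.0 − 3) × 0.400 L = 0.5 × 5.0 × 0.400 = 1.0 L·cmH2O.
× 0.098 J/(L·cmH2O) → 0.098 J.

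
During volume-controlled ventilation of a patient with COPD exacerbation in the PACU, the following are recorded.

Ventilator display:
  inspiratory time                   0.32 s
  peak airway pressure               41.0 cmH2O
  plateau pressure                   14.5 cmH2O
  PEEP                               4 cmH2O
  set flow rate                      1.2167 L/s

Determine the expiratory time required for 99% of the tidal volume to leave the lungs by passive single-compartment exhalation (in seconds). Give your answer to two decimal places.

3.72

Vt = flow × Ti = 1.2167 L/s × 0.32 s × 1000 mL/L = 389.34 mL.
R = (PIP − Pplat)/V̇ = (41.0 − 14.5) / 1.2167 = 26.5/1.2167 = 21.78 cmH2O·s/L.
C = Vt/(Pplat − PEEP) = 389.34 / (14.5 − 4) = 389.34/10.5 = 37.08 mL/cmH2O.
τ = R × C = 21.78 × 0.03708 L/cmH2O = 0.8076 s.
t = −τ·ln(1 − 0.99) = −0.8076·ln(0.01) = 3.719 s.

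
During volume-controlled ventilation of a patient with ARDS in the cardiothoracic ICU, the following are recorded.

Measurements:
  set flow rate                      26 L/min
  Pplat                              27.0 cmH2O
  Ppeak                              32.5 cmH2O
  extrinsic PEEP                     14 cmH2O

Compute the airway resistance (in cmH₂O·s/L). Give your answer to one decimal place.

Flow: 26 L/min ÷ 60 = 0.4333 L/s.
Raw = (PIP − Pplat) / flow = (32.5 − 27.0) / 0.4333 = 5.5 / 0.4333 = 12.693 cmH2O·s/L.

12.7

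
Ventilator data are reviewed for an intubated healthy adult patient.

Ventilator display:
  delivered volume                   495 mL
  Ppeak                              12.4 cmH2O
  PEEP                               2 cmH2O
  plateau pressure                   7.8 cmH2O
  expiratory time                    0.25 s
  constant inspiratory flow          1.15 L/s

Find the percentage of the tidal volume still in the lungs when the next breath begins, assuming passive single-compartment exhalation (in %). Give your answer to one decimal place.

48.1

R = (PIP − Pplat)/V̇ = (12.4 − 7.8) / 1.15 = 4.6/1.15 = 4.0 cmH2O·s/L.
C = Vt/(Pplat − PEEP) = 495.0 / (7.8 − 2) = 495.0/5.8 = 85.345 mL/cmH2O.
τ = R × C = 4.0 × 0.08535 L/cmH2O = 0.3414 s.
Fraction remaining at end-expiration = e^(−Te/τ) = e^(−0.25/0.3414) = 0.4808 → 48.08%.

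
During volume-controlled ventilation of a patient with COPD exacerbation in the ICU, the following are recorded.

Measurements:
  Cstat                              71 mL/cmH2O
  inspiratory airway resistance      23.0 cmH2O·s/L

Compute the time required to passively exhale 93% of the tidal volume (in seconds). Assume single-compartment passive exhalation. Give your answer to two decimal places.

4.34

τ = R × C = 23.0 × 71 mL/cmH2O = 23.0 × 0.071 L/cmH2O = 1.633 s.
Exhaled fraction f = 1 − e^(−t/τ) → t = −τ·ln(1 − f) = −1.633·ln(0.07) = 4.343 s.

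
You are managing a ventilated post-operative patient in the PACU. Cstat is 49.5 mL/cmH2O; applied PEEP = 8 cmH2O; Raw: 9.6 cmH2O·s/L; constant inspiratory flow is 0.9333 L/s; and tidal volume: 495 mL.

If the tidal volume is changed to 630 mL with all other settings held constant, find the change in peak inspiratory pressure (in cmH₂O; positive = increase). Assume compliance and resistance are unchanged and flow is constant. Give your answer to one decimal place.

2.7

PIP = Vt/C + R·V̇ + PEEP (constant-flow equation of motion).
Only the elastic term changes: ΔPIP = ΔVt / C = (630 − 495) / 49.5 = 2.727 cmH2O.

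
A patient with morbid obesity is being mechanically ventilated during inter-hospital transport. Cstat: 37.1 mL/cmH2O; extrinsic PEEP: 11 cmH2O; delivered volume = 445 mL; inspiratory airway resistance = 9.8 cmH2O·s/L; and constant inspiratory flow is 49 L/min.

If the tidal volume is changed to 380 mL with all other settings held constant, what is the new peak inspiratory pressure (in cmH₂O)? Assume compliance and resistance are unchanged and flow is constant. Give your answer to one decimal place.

Flow: 49 L/min ÷ 60 = 0.8167 L/s.
PIP = Vt/C + R·V̇ + PEEP (constant-flow equation of motion).
Only the elastic term changes: ΔPIP = ΔVt / C = (380 − 445) / 37.1 = -1.752 cmH2O.
Original PIP = 445/37.1 + 9.8×0.8167 + 11 = 30.998 cmH2O; new PIP = 30.998 + (-1.752) = 29.246 cmH2O.

29.2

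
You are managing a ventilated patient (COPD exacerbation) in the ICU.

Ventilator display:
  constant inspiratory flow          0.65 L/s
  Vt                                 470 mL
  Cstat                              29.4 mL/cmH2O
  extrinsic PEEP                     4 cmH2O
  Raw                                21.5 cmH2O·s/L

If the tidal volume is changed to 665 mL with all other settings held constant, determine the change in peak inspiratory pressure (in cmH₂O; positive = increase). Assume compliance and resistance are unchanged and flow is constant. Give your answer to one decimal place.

PIP = Vt/C + R·V̇ + PEEP (constant-flow equation of motion).
Only the elastic term changes: ΔPIP = ΔVt / C = (665 − 470) / 29.4 = 6.633 cmH2O.

6.6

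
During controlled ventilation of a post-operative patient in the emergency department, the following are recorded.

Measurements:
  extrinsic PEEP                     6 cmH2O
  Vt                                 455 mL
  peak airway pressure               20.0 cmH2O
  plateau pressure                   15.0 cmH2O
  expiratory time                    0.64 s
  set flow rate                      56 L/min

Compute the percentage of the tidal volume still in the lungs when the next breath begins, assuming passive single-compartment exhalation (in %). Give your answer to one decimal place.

9.4

Flow: 56 L/min ÷ 60 = 0.9333 L/s.
R = (PIP − Pplat)/V̇ = (20.0 − 15.0) / 0.9333 = 5.0/0.9333 = 5.357 cmH2O·s/L.
C = Vt/(Pplat − PEEP) = 455.0 / (15.0 − 6) = 455.0/9.0 = 50.556 mL/cmH2O.
τ = R × C = 5.357 × 0.05056 L/cmH2O = 0.2708 s.
Fraction remaining at end-expiration = e^(−Te/τ) = e^(−0.64/0.2708) = 0.0941 → 9.41%.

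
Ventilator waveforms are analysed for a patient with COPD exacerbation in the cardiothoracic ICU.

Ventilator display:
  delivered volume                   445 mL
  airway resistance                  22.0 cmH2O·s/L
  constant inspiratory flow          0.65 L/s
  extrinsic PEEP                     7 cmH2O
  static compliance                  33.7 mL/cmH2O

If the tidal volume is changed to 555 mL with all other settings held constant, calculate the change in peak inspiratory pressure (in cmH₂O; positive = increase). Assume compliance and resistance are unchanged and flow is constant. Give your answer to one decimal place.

PIP = Vt/C + R·V̇ + PEEP (constant-flow equation of motion).
Only the elastic term changes: ΔPIP = ΔVt / C = (555 − 445) / 33.7 = 3.264 cmH2O.

3.3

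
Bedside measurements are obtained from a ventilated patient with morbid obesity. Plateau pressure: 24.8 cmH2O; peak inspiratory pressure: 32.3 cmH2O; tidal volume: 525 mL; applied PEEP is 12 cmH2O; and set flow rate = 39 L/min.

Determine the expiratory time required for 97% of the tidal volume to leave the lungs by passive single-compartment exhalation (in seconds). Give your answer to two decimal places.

1.66

Flow: 39 L/min ÷ 60 = 0.65 L/s.
R = (PIP − Pplat)/V̇ = (32.3 − 24.8) / 0.65 = 7.5/0.65 = 11.538 cmH2O·s/L.
C = Vt/(Pplat − PEEP) = 525.0 / (24.8 − 12) = 525.0/12.8 = 41.016 mL/cmH2O.
τ = R × C = 11.538 × 0.04102 L/cmH2O = 0.4733 s.
t = −τ·ln(1 − 0.97) = −0.4733·ln(0.03) = 1.66 s.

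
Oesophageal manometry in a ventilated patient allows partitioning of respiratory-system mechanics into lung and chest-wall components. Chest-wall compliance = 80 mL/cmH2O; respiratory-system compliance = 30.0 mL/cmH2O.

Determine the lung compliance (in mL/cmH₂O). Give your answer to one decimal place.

48.0

1/CL = 1/Crs − 1/Ccw.
1/CL = 1/30.0 − 1/80 = 0.02083.
CL = 48.008 mL/cmH2O.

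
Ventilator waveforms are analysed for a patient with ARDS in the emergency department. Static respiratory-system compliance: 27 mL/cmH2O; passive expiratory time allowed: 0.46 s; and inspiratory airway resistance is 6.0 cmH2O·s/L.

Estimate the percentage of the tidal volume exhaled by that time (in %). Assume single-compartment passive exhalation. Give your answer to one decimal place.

94.2

τ = R × C = 6.0 × 27 mL/cmH2O = 6.0 × 0.027 L/cmH2O = 0.162 s.
Passive exhalation: V(t)/V₀ = e^(−t/τ) = e^(−0.46/0.162) = 0.05845.
Fraction exhaled = 1 − 0.05845 = 0.9416 → 94.16%.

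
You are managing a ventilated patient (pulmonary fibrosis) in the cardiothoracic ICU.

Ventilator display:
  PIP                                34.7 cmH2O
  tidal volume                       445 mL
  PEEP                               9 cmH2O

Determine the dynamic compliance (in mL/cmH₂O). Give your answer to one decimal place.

Dynamic compliance = Vt / (PIP − PEEP) = 445 / (34.7 − 9) = 445 / 25.7 = 17.315 mL/cmH2O.

17.3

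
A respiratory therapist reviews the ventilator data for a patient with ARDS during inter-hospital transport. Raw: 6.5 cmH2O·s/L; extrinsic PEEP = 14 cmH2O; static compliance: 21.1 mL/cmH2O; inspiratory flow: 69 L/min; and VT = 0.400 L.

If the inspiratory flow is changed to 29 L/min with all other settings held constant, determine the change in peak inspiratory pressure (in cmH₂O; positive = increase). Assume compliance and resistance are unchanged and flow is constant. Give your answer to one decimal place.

-4.3

Flow: 69 L/min ÷ 60 = 1.15 L/s.
New flow: 29 L/min ÷ 60 = 0.4833 L/s.
PIP = Vt/C + R·V̇ + PEEP (constant-flow equation of motion).
Only the resistive term changes: ΔPIP = R × ΔV̇ = 6.5 × (0.4833 − 1.15) = 6.5 × -0.6667 = -4.334 cmH2O.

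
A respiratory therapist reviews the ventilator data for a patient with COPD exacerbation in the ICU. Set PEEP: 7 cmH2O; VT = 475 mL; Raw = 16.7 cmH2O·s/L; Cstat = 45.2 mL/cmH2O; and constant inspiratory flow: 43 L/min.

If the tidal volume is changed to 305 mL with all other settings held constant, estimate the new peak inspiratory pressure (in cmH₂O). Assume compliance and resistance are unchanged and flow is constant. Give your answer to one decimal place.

25.7

Flow: 43 L/min ÷ 60 = 0.7167 L/s.
PIP = Vt/C + R·V̇ + PEEP (constant-flow equation of motion).
Only the elastic term changes: ΔPIP = ΔVt / C = (305 − 475) / 45.2 = -3.761 cmH2O.
Original PIP = 475/45.2 + 16.7×0.7167 + 7 = 29.478 cmH2O; new PIP = 29.478 + (-3.761) = 25.717 cmH2O.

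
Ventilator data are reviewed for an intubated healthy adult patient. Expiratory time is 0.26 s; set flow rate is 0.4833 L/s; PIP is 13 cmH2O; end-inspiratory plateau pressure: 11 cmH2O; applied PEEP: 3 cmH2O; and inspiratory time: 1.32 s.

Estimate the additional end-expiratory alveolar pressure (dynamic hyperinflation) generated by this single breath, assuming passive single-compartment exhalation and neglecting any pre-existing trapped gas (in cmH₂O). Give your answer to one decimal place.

3.6

Vt = flow × Ti = 0.4833 L/s × 1.32 s × 1000 mL/L = 637.96 mL.
R = (PIP − Pplat)/V̇ = (13 − 11) / 0.4833 = 2.0/0.4833 = 4.138 cmH2O·s/L.
C = Vt/(Pplat − PEEP) = 637.96 / (11 − 3) = 637.96/8.0 = 79.745 mL/cmH2O.
τ = R × C = 4.138 × 0.07975 L/cmH2O = 0.33 s.
Fraction remaining = e^(−Te/τ) = e^(−0.26/0.33) = 0.4548; trapped volume = 637.96 × 0.4548 = 290.14 mL.
Additional alveolar pressure from trapping ≈ V_trapped / C = 290.14 / 79.745 = 3.638 cmH2O.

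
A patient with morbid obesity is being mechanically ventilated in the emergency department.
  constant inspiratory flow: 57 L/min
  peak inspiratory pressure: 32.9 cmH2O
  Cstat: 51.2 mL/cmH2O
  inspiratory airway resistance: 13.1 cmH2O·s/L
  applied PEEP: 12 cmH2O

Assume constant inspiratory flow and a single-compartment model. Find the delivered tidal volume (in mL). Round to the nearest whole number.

433

Flow: 57 L/min ÷ 60 = 0.95 L/s.
Equation of motion (constant flow): PIP = Vt/C + R·V̇ + PEEP.
Vt/C = PIP − R·V̇ − PEEP = 32.9 − 12.445 − 12 = 8.455 cmH2O.
Vt = C × 8.455 = 51.2 × 8.455 = 432.9 mL.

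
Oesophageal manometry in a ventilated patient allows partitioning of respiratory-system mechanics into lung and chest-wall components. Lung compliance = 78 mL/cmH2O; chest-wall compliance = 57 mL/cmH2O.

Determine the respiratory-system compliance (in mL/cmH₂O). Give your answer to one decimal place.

32.9

Lung and chest wall are elastances in series: 1/Crs = 1/CL + 1/Ccw.
1/Crs = 1/78 + 1/57 = 0.03036.
Crs = 32.938 mL/cmH2O.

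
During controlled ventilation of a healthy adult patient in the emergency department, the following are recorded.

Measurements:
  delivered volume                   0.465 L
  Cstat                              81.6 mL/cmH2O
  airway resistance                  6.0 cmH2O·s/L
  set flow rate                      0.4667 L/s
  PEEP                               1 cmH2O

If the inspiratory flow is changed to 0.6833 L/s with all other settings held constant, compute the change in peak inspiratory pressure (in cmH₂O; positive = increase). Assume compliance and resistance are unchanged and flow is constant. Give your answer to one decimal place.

PIP = Vt/C + R·V̇ + PEEP (constant-flow equation of motion).
Only the resistive term changes: ΔPIP = R × ΔV̇ = 6.0 × (0.6833 − 0.4667) = 6.0 × 0.2166 = 1.3 cmH2O.

1.3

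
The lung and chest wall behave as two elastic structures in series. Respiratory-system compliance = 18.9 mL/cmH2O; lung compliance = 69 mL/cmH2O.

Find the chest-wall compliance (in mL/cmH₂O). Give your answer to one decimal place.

1/Ccw = 1/Crs − 1/CL.
1/Ccw = 1/18.9 − 1/69 = 0.03842.
Ccw = 26.028 mL/cmH2O.

26.0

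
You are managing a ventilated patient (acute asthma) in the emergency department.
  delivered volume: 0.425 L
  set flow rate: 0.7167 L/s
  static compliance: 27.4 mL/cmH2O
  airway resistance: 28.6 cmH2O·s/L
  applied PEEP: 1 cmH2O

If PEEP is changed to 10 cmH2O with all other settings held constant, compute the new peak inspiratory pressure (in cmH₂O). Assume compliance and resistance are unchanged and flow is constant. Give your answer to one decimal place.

PIP = Vt/C + R·V̇ + PEEP (constant-flow equation of motion).
Only the baseline term changes: ΔPIP = ΔPEEP = 10 − 1 = 9.0 cmH2O.
Original PIP = 425/27.4 + 28.6×0.7167 + 1 = 37.009 cmH2O; new PIP = 37.009 + (9.0) = 46.009 cmH2O.

46.0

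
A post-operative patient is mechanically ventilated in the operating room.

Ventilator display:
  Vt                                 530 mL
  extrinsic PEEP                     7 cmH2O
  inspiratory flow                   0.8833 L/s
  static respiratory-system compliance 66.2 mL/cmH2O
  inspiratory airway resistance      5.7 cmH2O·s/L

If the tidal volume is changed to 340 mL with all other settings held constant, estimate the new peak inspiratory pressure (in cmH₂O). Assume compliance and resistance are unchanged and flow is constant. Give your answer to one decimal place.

17.2

PIP = Vt/C + R·V̇ + PEEP (constant-flow equation of motion).
Only the elastic term changes: ΔPIP = ΔVt / C = (340 − 530) / 66.2 = -2.87 cmH2O.
Original PIP = 530/66.2 + 5.7×0.8833 + 7 = 20.041 cmH2O; new PIP = 20.041 + (-2.87) = 17.171 cmH2O.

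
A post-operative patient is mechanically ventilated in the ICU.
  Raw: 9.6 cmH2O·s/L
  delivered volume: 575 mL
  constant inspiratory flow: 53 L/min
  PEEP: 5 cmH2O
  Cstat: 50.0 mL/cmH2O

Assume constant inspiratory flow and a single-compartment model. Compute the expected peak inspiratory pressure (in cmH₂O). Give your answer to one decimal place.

25.0

Flow: 53 L/min ÷ 60 = 0.8833 L/s.
Equation of motion (constant flow): PIP = Vt/C + R·V̇ + PEEP.
PIP = 575/50.0 + 9.6×0.8833 + 5 = 11.5 + 8.48 + 5 = 24.98 cmH2O.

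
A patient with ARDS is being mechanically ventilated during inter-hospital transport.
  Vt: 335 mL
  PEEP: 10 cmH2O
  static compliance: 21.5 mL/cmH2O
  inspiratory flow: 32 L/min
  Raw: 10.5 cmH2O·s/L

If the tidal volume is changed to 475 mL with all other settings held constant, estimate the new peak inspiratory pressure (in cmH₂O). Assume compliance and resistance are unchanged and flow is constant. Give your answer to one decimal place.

Flow: 32 L/min ÷ 60 = 0.5333 L/s.
PIP = Vt/C + R·V̇ + PEEP (constant-flow equation of motion).
Only the elastic term changes: ΔPIP = ΔVt / C = (475 − 335) / 21.5 = 6.512 cmH2O.
Original PIP = 335/21.5 + 10.5×0.5333 + 10 = 31.181 cmH2O; new PIP = 31.181 + (6.512) = 37.693 cmH2O.

37.7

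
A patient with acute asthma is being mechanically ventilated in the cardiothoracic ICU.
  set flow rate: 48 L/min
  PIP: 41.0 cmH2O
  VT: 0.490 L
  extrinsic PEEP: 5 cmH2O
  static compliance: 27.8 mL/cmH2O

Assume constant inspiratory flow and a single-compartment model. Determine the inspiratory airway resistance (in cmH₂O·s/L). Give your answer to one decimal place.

23.0

Flow: 48 L/min ÷ 60 = 0.8 L/s.
Equation of motion (constant flow): PIP = Vt/C + R·V̇ + PEEP.
R·V̇ = PIP − Vt/C − PEEP = 41.0 − 490/27.8 − 5 = 41.0 − 17.626 − 5 = 18.374 cmH2O.
R = 18.374 / 0.8 = 22.968 cmH2O·s/L.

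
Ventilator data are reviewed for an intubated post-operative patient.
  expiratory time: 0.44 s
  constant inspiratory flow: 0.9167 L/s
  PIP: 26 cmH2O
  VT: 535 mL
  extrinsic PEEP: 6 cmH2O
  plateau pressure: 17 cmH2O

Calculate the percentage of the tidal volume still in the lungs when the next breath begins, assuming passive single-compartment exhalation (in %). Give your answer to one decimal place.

R = (PIP − Pplat)/V̇ = (26 − 17) / 0.9167 = 9.0/0.9167 = 9.818 cmH2O·s/L.
C = Vt/(Pplat − PEEP) = 535.0 / (17 − 6) = 535.0/11.0 = 48.636 mL/cmH2O.
τ = R × C = 9.818 × 0.04864 L/cmH2O = 0.4775 s.
Fraction remaining at end-expiration = e^(−Te/τ) = e^(−0.44/0.4775) = 0.3979 → 39.79%.

39.8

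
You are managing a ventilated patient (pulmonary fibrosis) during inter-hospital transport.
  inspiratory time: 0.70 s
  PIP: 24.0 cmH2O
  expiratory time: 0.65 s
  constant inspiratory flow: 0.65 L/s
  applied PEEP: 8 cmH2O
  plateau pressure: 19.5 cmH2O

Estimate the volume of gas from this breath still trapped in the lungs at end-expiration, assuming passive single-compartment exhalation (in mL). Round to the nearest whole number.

42

Vt = flow × Ti = 0.65 L/s × 0.70 s × 1000 mL/L = 455.0 mL.
R = (PIP − Pplat)/V̇ = (24.0 − 19.5) / 0.65 = 4.5/0.65 = 6.923 cmH2O·s/L.
C = Vt/(Pplat − PEEP) = 455.0 / (19.5 − 8) = 455.0/11.5 = 39.565 mL/cmH2O.
τ = R × C = 6.923 × 0.03957 L/cmH2O = 0.2739 s.
Fraction remaining = e^(−Te/τ) = e^(−0.65/0.2739) = 0.09319.
Trapped volume = 455.0 × 0.09319 = 42.401 mL.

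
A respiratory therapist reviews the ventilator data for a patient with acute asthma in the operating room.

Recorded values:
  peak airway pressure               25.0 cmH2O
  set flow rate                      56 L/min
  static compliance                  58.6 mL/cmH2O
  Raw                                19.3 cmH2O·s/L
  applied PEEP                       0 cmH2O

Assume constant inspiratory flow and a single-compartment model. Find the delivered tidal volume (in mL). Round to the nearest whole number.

Flow: 56 L/min ÷ 60 = 0.9333 L/s.
Equation of motion (constant flow): PIP = Vt/C + R·V̇ + PEEP.
Vt/C = PIP − R·V̇ − PEEP = 25.0 − 18.013 − 0 = 6.987 cmH2O.
Vt = C × 6.987 = 58.6 × 6.987 = 409.44 mL.

409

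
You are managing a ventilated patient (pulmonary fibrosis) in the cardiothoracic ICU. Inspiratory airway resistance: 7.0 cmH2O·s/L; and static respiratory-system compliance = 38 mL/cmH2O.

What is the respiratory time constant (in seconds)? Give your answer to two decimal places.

0.27

τ = R × C = 7.0 × 38 mL/cmH2O = 7.0 × 0.038 L/cmH2O = 0.266 s.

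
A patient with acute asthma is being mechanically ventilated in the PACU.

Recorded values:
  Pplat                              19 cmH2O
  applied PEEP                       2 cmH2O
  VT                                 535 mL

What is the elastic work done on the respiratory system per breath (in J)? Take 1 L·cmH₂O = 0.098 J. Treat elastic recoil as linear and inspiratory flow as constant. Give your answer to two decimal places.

0.45

Elastic work ≈ ½ × (Pplat − PEEP) × Vt = 0.5 × (19 − 2) × 0.535 L = 0.5 × 17.0 × 0.535 = 4.548 L·cmH2O.
× 0.098 J/(L·cmH2O) → 0.4457 J.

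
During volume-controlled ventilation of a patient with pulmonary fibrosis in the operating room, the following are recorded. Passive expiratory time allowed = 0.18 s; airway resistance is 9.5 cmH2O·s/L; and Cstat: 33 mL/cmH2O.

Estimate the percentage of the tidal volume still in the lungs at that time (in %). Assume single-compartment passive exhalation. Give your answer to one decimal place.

56.3

τ = R × C = 9.5 × 33 mL/cmH2O = 9.5 × 0.033 L/cmH2O = 0.3135 s.
Passive exhalation: V(t)/V₀ = e^(−t/τ) = e^(−0.18/0.3135) = 0.5632.
Fraction remaining = 0.5632 → 56.32%.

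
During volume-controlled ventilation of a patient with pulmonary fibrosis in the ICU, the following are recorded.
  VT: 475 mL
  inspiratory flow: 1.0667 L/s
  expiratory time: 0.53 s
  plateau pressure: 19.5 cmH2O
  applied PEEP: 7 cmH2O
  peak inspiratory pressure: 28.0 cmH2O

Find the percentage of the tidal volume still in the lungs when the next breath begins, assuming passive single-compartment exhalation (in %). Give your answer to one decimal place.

17.4

R = (PIP − Pplat)/V̇ = (28.0 − 19.5) / 1.0667 = 8.5/1.0667 = 7.969 cmH2O·s/L.
C = Vt/(Pplat − PEEP) = 475.0 / (19.5 − 7) = 475.0/12.5 = 38.0 mL/cmH2O.
τ = R × C = 7.969 × 0.038 L/cmH2O = 0.3028 s.
Fraction remaining at end-expiration = e^(−Te/τ) = e^(−0.53/0.3028) = 0.1737 → 17.37%.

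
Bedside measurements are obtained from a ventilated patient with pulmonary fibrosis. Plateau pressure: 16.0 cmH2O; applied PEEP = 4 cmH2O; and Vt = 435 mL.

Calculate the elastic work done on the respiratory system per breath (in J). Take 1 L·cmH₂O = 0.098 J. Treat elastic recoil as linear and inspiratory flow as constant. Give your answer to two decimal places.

Elastic work ≈ ½ × (Pplat − PEEP) × Vt = 0.5 × (16.0 − 4) × 0.435 L = 0.5 × 12.0 × 0.435 = 2.61 L·cmH2O.
× 0.098 J/(L·cmH2O) → 0.2558 J.

0.26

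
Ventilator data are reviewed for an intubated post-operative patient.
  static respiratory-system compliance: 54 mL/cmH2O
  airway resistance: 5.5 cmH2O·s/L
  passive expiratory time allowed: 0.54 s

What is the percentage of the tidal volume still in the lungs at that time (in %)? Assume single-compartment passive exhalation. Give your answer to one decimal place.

16.2

τ = R × C = 5.5 × 54 mL/cmH2O = 5.5 × 0.054 L/cmH2O = 0.297 s.
Passive exhalation: V(t)/V₀ = e^(−t/τ) = e^(−0.54/0.297) = 0.1623.
Fraction remaining = 0.1623 → 16.23%.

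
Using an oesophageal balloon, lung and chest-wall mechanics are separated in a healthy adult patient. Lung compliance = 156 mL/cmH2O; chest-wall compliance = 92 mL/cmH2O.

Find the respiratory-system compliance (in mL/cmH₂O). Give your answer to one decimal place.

Lung and chest wall are elastances in series: 1/Crs = 1/CL + 1/Ccw.
1/Crs = 1/156 + 1/92 = 0.01728.
Crs = 57.87 mL/cmH2O.

57.9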